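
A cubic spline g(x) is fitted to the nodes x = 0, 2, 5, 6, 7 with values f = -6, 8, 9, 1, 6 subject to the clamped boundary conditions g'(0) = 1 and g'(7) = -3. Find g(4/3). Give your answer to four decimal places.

2.0704

Write M_i for g''(x_i). With h_i = 2, 3, 1, 1 and divided differences Δ_i = 7, 1/3, -8, 5, the continuity of g' gives the tridiagonal system
  2·M_0 + 10·M_1 + 3·M_2 = 6(Δ_1 - Δ_0) = -40
  3·M_1 + 8·M_2 + 1·M_3 = 6(Δ_2 - Δ_1) = -50
  1·M_2 + 4·M_3 + 1·M_4 = 6(Δ_3 - Δ_2) = 78
Clamped end conditions give two more equations: 2h_0·M_0 + h_0·M_1 = 6(Δ_0 - g'(0)) = 36 and h_3·M_3 + 2h_3·M_4 = 6(g'(7) - Δ_3) = -48.
Solving the tridiagonal system: M_0 = 1514/141, M_1 = -490/141, M_2 = -1256/141, M_3 = 4468/141, M_4 = -5618/141.
On [0, 2], g(x) = -6 + 1·x + 757/141·x² - 167/141·x³.
With x = 4/3: g(4/3) = 7882/3807.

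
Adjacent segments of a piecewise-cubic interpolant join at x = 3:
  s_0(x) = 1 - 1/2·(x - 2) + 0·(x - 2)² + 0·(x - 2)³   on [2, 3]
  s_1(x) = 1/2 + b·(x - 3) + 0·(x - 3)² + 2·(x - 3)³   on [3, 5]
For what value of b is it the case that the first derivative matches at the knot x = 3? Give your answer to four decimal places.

s_0'(x) = -1/2 + 0·(x - 2) + 0·(x - 2)², so s_0'(3) = -1/2. On the right, s_1'(3) = b, so b = -1/2.

-0.5000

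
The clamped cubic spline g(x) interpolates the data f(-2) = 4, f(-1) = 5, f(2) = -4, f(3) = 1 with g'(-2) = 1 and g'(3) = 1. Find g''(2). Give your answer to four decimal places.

11.0476

Write M_i for g''(x_i). With h_i = 1, 3, 1 and divided differences Δ_i = 1, -3, 5, the continuity of g' gives the tridiagonal system
  1·M_0 + 8·M_1 + 3·M_2 = 6(Δ_1 - Δ_0) = -24
  3·M_1 + 8·M_2 + 1·M_3 = 6(Δ_2 - Δ_1) = 48
Clamped end conditions give two more equations: 2h_0·M_0 + h_0·M_1 = 6(Δ_0 - g'(-2)) = 0 and h_2·M_2 + 2h_2·M_3 = 6(g'(3) - Δ_2) = -24.
Solving: M_0 = 80/21, M_1 = -160/21, M_2 = 232/21, M_3 = -368/21.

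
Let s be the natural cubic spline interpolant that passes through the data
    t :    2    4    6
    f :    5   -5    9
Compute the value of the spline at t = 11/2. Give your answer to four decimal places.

4.0938

Let σ_i = s''(x_i). Step sizes h_i = 2, 2; slopes of the chords Δ_i = (y_(i+1) - y_i)/h_i = -5, 7.
  2·σ_0 + 8·σ_1 + 2·σ_2 = 6(Δ_1 - Δ_0) = 72
Natural end conditions: σ_0 = σ_2 = 0.
Forward elimination and back-substitution give σ_0 = 0, σ_1 = 9, σ_2 = 0.
On [4, 6], s(t) = -5 + 1·(t - 4) + 9/2·(t - 4)² - 3/4·(t - 4)³.
With (t - 4) = 3/2: s(11/2) = 131/32.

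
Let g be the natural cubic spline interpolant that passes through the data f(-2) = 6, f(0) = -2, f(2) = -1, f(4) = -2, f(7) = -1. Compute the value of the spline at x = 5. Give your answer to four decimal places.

Put M_i = g'' at the i-th knot. Here h = (2, 2, 2, 3) and Δ = (-4, 1/2, -1/2, 1/3), so the interior equations h_(i-1)·M_(i-1) + 2(h_(i-1)+h_i)·M_i + h_i·M_(i+1) = 6(Δ_i − Δ_(i-1)) read
  2·M_0 + 8·M_1 + 2·M_2 = 6(Δ_1 - Δ_0) = 27
  2·M_1 + 8·M_2 + 2·M_3 = 6(Δ_2 - Δ_1) = -6
  2·M_2 + 10·M_3 + 3·M_4 = 6(Δ_3 - Δ_2) = 5
Natural end conditions: M_0 = M_4 = 0.
Solving the tridiagonal system: M_0 = 0, M_1 = 274/71, M_2 = -275/142, M_3 = 63/71, M_4 = 0.
On [4, 7], g(x) = -2 - 118/213·(x - 4) + 63/142·(x - 4)² - 7/142·(x - 4)³.
With (x - 4) = 1: g(5) = -460/213.

-2.1596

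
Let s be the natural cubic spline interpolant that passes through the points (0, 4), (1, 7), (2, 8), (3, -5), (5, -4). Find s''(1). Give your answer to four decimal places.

3.5930

Put m_i = s'' at the i-th knot. Here h = (1, 1, 1, 2) and Δ = (3, 1, -13, 1/2), so the interior equations h_(i-1)·m_(i-1) + 2(h_(i-1)+h_i)·m_i + h_i·m_(i+1) = 6(Δ_i − Δ_(i-1)) read
  1·m_0 + 4·m_1 + 1·m_2 = 6(Δ_1 - Δ_0) = -12
  1·m_1 + 4·m_2 + 1·m_3 = 6(Δ_2 - Δ_1) = -84
  1·m_2 + 6·m_3 + 2·m_4 = 6(Δ_3 - Δ_2) = 81
Natural end conditions: m_0 = m_4 = 0.
Hence m_0 = 0, m_1 = 309/86, m_2 = -1134/43, m_3 = 1539/86, m_4 = 0.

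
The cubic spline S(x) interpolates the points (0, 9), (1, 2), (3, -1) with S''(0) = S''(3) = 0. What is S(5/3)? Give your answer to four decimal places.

Put m_i = S'' at the i-th knot. Here h = (1, 2) and Δ = (-7, -3/2), so the interior equations h_(i-1)·m_(i-1) + 2(h_(i-1)+h_i)·m_i + h_i·m_(i+1) = 6(Δ_i − Δ_(i-1)) read
  1·m_0 + 6·m_1 + 2·m_2 = 6(Δ_1 - Δ_0) = 33
Natural end conditions: m_0 = m_2 = 0.
Solving the tridiagonal system: m_0 = 0, m_1 = 11/2, m_2 = 0.
On [1, 3], S(x) = 2 - 31/6·(x - 1) + 11/4·(x - 1)² - 11/24·(x - 1)³.
With (x - 1) = 2/3: S(5/3) = -29/81.

-0.3580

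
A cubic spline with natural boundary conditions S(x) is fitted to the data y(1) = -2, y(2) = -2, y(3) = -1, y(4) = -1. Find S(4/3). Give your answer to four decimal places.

-2.0988

Let M_i = S''(x_i). Step sizes h_i = 1, 1, 1; slopes of the chords Δ_i = (y_(i+1) - y_i)/h_i = 0, 1, 0.
  1·M_0 + 4·M_1 + 1·M_2 = 6(Δ_1 - Δ_0) = 6
  1·M_1 + 4·M_2 + 1·M_3 = 6(Δ_2 - Δ_1) = -6
Natural end conditions: M_0 = M_3 = 0.
Forward elimination and back-substitution give M_0 = 0, M_1 = 2, M_2 = -2, M_3 = 0.
On [1, 2], S(x) = -2 - 1/3·(x - 1) + 0·(x - 1)² + 1/3·(x - 1)³.
With (x - 1) = 1/3: S(4/3) = -170/81.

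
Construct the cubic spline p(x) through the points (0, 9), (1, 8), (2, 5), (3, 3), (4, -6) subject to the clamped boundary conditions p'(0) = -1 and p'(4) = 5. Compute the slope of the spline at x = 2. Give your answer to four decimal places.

-0.7857

Let m_i = p''(x_i). Step sizes h_i = 1, 1, 1, 1; slopes of the chords Δ_i = (y_(i+1) - y_i)/h_i = -1, -3, -2, -9.
  1·m_0 + 4·m_1 + 1·m_2 = 6(Δ_1 - Δ_0) = -12
  1·m_1 + 4·m_2 + 1·m_3 = 6(Δ_2 - Δ_1) = 6
  1·m_2 + 4·m_3 + 1·m_4 = 6(Δ_3 - Δ_2) = -42
Clamped end conditions give two more equations: 2h_0·m_0 + h_0·m_1 = 6(Δ_0 - p'(0)) = 0 and h_3·m_3 + 2h_3·m_4 = 6(p'(4) - Δ_3) = 84.
Forward elimination and back-substitution give m_0 = 87/28, m_1 = -87/14, m_2 = 39/4, m_3 = -375/14, m_4 = 1551/28.
On [2, 3], p'(x) = b_2 + 2c_2·(x - 2) + 3d_2·(x - 2)² with b_2 = Δ_2 - h_2(2m_2 + m_3)/6 = -11/14, c_2 = m_2/2 = 39/8, d_2 = (m_3 - m_2)/(6h_2) = -341/56. So p'(2) = -11/14.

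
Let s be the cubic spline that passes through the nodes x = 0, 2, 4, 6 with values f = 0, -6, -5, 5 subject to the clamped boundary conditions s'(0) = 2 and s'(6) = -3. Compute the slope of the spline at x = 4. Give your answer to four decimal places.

Let σ_i = s''(x_i). Step sizes h_i = 2, 2, 2; slopes of the chords Δ_i = (y_(i+1) - y_i)/h_i = -3, 1/2, 5.
  2·σ_0 + 8·σ_1 + 2·σ_2 = 6(Δ_1 - Δ_0) = 21
  2·σ_1 + 8·σ_2 + 2·σ_3 = 6(Δ_2 - Δ_1) = 27
Clamped end conditions give two more equations: 2h_0·σ_0 + h_0·σ_1 = 6(Δ_0 - s'(0)) = -30 and h_2·σ_2 + 2h_2·σ_3 = 6(s'(6) - Δ_2) = -48.
Solving: σ_0 = -55/6, σ_1 = 10/3, σ_2 = 19/3, σ_3 = -91/6.
On [4, 6], s'(x) = b_2 + 2c_2·(x - 4) + 3d_2·(x - 4)² with b_2 = Δ_2 - h_2(2σ_2 + σ_3)/6 = 35/6, c_2 = σ_2/2 = 19/6, d_2 = (σ_3 - σ_2)/(6h_2) = -43/24. So s'(4) = 35/6.

5.8333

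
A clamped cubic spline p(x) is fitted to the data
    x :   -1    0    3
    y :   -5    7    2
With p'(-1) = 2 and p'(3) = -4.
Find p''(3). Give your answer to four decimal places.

6.4167

Write m_i for p''(x_i). With h_i = 1, 3 and divided differences Δ_i = 12, -5/3, the continuity of p' gives the tridiagonal system
  1·m_0 + 8·m_1 + 3·m_2 = 6(Δ_1 - Δ_0) = -82
Clamped end conditions give two more equations: 2h_0·m_0 + h_0·m_1 = 6(Δ_0 - p'(-1)) = 60 and h_1·m_1 + 2h_1·m_2 = 6(p'(3) - Δ_1) = -14.
Solving the tridiagonal system: m_0 = 155/4, m_1 = -35/2, m_2 = 77/12.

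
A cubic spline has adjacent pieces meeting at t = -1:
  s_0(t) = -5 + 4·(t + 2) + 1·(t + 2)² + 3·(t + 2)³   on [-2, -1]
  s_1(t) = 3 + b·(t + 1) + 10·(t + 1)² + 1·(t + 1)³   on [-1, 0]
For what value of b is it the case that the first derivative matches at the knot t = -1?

s_0'(t) = 4 + 2·(t + 2) + 9·(t + 2)², so s_0'(-1) = 15. On the right, s_1'(-1) = b, so b = 15.

15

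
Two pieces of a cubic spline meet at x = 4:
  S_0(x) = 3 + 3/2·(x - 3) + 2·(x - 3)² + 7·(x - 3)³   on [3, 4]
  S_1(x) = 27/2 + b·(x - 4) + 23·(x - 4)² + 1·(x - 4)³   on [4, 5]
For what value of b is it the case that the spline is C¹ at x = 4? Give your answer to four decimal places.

S_0'(x) = 3/2 + 4·(x - 3) + 21·(x - 3)², so S_0'(4) = 53/2. On the right, S_1'(4) = b, so b = 53/2.

26.5000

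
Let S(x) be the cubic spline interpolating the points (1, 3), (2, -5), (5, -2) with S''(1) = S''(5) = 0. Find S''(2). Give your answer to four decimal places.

6.7500

Write M_i for S''(x_i). With h_i = 1, 3 and divided differences Δ_i = -8, 1, the continuity of S' gives the tridiagonal system
  1·M_0 + 8·M_1 + 3·M_2 = 6(Δ_1 - Δ_0) = 54
Natural end conditions: M_0 = M_2 = 0.
Solving: M_0 = 0, M_1 = 27/4, M_2 = 0.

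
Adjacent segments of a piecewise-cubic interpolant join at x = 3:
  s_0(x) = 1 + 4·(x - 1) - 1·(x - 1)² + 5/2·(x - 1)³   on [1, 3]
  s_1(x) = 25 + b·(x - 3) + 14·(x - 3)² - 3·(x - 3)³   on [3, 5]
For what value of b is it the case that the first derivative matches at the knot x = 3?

s_0'(x) = 4 - 2·(x - 1) + 15/2·(x - 1)², so s_0'(3) = 30. On the right, s_1'(3) = b, so b = 30.

30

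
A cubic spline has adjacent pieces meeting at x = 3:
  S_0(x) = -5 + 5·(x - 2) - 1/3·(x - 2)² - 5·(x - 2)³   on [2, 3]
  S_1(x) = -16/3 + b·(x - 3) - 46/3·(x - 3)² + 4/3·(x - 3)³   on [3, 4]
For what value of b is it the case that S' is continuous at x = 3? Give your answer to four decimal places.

S_0'(x) = 5 - 2/3·(x - 2) - 15·(x - 2)², so S_0'(3) = -32/3. On the right, S_1'(3) = b, so b = -32/3.

-10.6667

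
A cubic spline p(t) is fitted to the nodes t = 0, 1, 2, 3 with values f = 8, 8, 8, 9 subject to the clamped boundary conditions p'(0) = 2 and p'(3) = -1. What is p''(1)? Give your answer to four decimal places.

0.8000

With M_i denoting the second derivative at x_i, h_i = 1, 1, 1, and Δ_i = (y_(i+1) − y_i)/h_i = 0, 0, 1:
  1·M_0 + 4·M_1 + 1·M_2 = 6(Δ_1 - Δ_0) = 0
  1·M_1 + 4·M_2 + 1·M_3 = 6(Δ_2 - Δ_1) = 6
Clamped end conditions give two more equations: 2h_0·M_0 + h_0·M_1 = 6(Δ_0 - p'(0)) = -12 and h_2·M_2 + 2h_2·M_3 = 6(p'(3) - Δ_2) = -12.
Hence M_0 = -32/5, M_1 = 4/5, M_2 = 16/5, M_3 = -38/5.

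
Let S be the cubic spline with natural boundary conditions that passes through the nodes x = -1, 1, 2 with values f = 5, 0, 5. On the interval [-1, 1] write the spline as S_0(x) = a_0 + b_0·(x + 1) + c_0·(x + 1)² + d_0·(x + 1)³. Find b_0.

Let M_i = S''(x_i). Step sizes h_i = 2, 1; slopes of the chords Δ_i = (y_(i+1) - y_i)/h_i = -5/2, 5.
  2·M_0 + 6·M_1 + 1·M_2 = 6(Δ_1 - Δ_0) = 45
Natural end conditions: M_0 = M_2 = 0.
Solving: M_0 = 0, M_1 = 15/2, M_2 = 0.
On [-1, 1], with S_0(x) = a_0 + b_0·(x + 1) + c_0·(x + 1)² + d_0·(x + 1)³: c_0 = M_0/2 = 0, d_0 = (M_1 - M_0)/(6h_0) = 5/8, b_0 = Δ_0 - h_0(2M_0 + M_1)/6 = -5.

-5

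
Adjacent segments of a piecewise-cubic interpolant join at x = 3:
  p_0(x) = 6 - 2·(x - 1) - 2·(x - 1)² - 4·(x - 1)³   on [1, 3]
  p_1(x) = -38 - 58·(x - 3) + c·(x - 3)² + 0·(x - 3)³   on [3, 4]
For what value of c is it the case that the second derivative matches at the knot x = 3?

p_0''(x) = -4 - 24·(x - 1), so p_0''(3) = -52. On the right, p_1''(3) = 2c, so c = -26.

-26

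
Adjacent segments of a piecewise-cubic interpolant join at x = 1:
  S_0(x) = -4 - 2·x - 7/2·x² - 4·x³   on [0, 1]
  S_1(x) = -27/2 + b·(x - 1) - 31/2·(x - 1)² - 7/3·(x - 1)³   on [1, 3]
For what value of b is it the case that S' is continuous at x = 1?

-21

S_0'(x) = -2 - 7·x - 12·x², so S_0'(1) = -21. On the right, S_1'(1) = b, so b = -21.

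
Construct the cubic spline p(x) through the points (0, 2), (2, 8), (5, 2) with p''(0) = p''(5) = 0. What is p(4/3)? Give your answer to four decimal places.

Put M_i = p'' at the i-th knot. Here h = (2, 3) and Δ = (3, -2), so the interior equations h_(i-1)·M_(i-1) + 2(h_(i-1)+h_i)·M_i + h_i·M_(i+1) = 6(Δ_i − Δ_(i-1)) read
  2·M_0 + 10·M_1 + 3·M_2 = 6(Δ_1 - Δ_0) = -30
Natural end conditions: M_0 = M_2 = 0.
Hence M_0 = 0, M_1 = -3, M_2 = 0.
On [0, 2], p(x) = 2 + 4·x + 0·x² - 1/4·x³.
With x = 4/3: p(4/3) = 182/27.

6.7407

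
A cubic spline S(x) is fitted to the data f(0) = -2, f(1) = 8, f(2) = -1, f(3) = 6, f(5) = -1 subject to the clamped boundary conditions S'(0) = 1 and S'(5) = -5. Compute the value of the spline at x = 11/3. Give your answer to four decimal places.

7.0921

Put M_i = S'' at the i-th knot. Here h = (1, 1, 1, 2) and Δ = (10, -9, 7, -7/2), so the interior equations h_(i-1)·M_(i-1) + 2(h_(i-1)+h_i)·M_i + h_i·M_(i+1) = 6(Δ_i − Δ_(i-1)) read
  1·M_0 + 4·M_1 + 1·M_2 = 6(Δ_1 - Δ_0) = -114
  1·M_1 + 4·M_2 + 1·M_3 = 6(Δ_2 - Δ_1) = 96
  1·M_2 + 6·M_3 + 2·M_4 = 6(Δ_3 - Δ_2) = -63
Clamped end conditions give two more equations: 2h_0·M_0 + h_0·M_1 = 6(Δ_0 - S'(0)) = 54 and h_3·M_3 + 2h_3·M_4 = 6(S'(5) - Δ_3) = -9.
Hence M_0 = 4359/82, M_1 = -2145/41, M_2 = 3453/82, M_3 = -825/41, M_4 = 1281/164.
On [3, 5], S(x) = 6 + 1199/164·(x - 3) - 825/82·(x - 3)² + 1527/656·(x - 3)³.
With (x - 3) = 2/3: S(11/3) = 2617/369.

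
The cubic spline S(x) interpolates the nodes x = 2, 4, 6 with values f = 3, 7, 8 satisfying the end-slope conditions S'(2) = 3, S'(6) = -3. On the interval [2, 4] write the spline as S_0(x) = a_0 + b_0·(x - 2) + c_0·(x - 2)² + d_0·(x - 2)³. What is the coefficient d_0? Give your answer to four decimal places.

0.2188

With M_i denoting the second derivative at x_i, h_i = 2, 2, and Δ_i = (y_(i+1) − y_i)/h_i = 2, 1/2:
  2·M_0 + 8·M_1 + 2·M_2 = 6(Δ_1 - Δ_0) = -9
Clamped end conditions give two more equations: 2h_0·M_0 + h_0·M_1 = 6(Δ_0 - S'(2)) = -6 and h_1·M_1 + 2h_1·M_2 = 6(S'(6) - Δ_1) = -21.
Solving: M_0 = -15/8, M_1 = 3/4, M_2 = -45/8.
On [2, 4], with S_0(x) = a_0 + b_0·(x - 2) + c_0·(x - 2)² + d_0·(x - 2)³: c_0 = M_0/2 = -15/16, d_0 = (M_1 - M_0)/(6h_0) = 7/32, b_0 = Δ_0 - h_0(2M_0 + M_1)/6 = 3.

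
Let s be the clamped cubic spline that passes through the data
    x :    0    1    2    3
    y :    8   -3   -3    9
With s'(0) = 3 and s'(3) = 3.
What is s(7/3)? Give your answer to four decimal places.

Write m_i for s''(x_i). With h_i = 1, 1, 1 and divided differences Δ_i = -11, 0, 12, the continuity of s' gives the tridiagonal system
  1·m_0 + 4·m_1 + 1·m_2 = 6(Δ_1 - Δ_0) = 66
  1·m_1 + 4·m_2 + 1·m_3 = 6(Δ_2 - Δ_1) = 72
Clamped end conditions give two more equations: 2h_0·m_0 + h_0·m_1 = 6(Δ_0 - s'(0)) = -84 and h_2·m_2 + 2h_2·m_3 = 6(s'(3) - Δ_2) = -54.
Solving: m_0 = -272/5, m_1 = 124/5, m_2 = 106/5, m_3 = -188/5.
On [2, 3], s(x) = -3 + 56/5·(x - 2) + 53/5·(x - 2)² - 49/5·(x - 2)³.
With (x - 2) = 1/3: s(7/3) = 209/135.

1.5481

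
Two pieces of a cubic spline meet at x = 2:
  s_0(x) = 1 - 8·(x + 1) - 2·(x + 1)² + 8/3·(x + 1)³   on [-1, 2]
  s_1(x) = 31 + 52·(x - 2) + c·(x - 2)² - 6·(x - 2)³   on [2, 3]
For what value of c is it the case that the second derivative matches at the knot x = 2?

s_0''(x) = -4 + 16·(x + 1), so s_0''(2) = 44. On the right, s_1''(2) = 2c, so c = 22.

22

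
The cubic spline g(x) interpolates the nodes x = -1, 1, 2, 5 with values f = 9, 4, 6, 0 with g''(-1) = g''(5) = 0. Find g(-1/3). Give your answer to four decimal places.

Put σ_i = g'' at the i-th knot. Here h = (2, 1, 3) and Δ = (-5/2, 2, -2), so the interior equations h_(i-1)·σ_(i-1) + 2(h_(i-1)+h_i)·σ_i + h_i·σ_(i+1) = 6(Δ_i − Δ_(i-1)) read
  2·σ_0 + 6·σ_1 + 1·σ_2 = 6(Δ_1 - Δ_0) = 27
  1·σ_1 + 8·σ_2 + 3·σ_3 = 6(Δ_2 - Δ_1) = -24
Natural end conditions: σ_0 = σ_3 = 0.
Hence σ_0 = 0, σ_1 = 240/47, σ_2 = -171/47, σ_3 = 0.
On [-1, 1], g(x) = 9 - 395/94·(x + 1) + 0·(x + 1)² + 20/47·(x + 1)³.
With (x + 1) = 2/3: g(-1/3) = 8026/1269.

6.3247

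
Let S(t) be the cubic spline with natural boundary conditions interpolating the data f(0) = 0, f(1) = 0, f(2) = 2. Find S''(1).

3

Put m_i = S'' at the i-th knot. Here h = (1, 1) and Δ = (0, 2), so the interior equations h_(i-1)·m_(i-1) + 2(h_(i-1)+h_i)·m_i + h_i·m_(i+1) = 6(Δ_i − Δ_(i-1)) read
  1·m_0 + 4·m_1 + 1·m_2 = 6(Δ_1 - Δ_0) = 12
Natural end conditions: m_0 = m_2 = 0.
Solving the tridiagonal system: m_0 = 0, m_1 = 3, m_2 = 0.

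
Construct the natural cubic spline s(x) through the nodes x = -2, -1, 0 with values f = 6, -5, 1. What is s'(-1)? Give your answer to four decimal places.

-2.5000

With M_i denoting the second derivative at x_i, h_i = 1, 1, and Δ_i = (y_(i+1) − y_i)/h_i = -11, 6:
  1·M_0 + 4·M_1 + 1·M_2 = 6(Δ_1 - Δ_0) = 102
Natural end conditions: M_0 = M_2 = 0.
Solving: M_0 = 0, M_1 = 51/2, M_2 = 0.
On [-1, 0], s'(x) = b_1 + 2c_1·(x + 1) + 3d_1·(x + 1)² with b_1 = Δ_1 - h_1(2M_1 + M_2)/6 = -5/2, c_1 = M_1/2 = 51/4, d_1 = (M_2 - M_1)/(6h_1) = -17/4. So s'(-1) = -5/2.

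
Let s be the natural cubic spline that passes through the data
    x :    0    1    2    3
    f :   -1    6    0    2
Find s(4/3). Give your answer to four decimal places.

4.5926

Put M_i = s'' at the i-th knot. Here h = (1, 1, 1) and Δ = (7, -6, 2), so the interior equations h_(i-1)·M_(i-1) + 2(h_(i-1)+h_i)·M_i + h_i·M_(i+1) = 6(Δ_i − Δ_(i-1)) read
  1·M_0 + 4·M_1 + 1·M_2 = 6(Δ_1 - Δ_0) = -78
  1·M_1 + 4·M_2 + 1·M_3 = 6(Δ_2 - Δ_1) = 48
Natural end conditions: M_0 = M_3 = 0.
Solving: M_0 = 0, M_1 = -24, M_2 = 18, M_3 = 0.
On [1, 2], s(x) = 6 - 1·(x - 1) - 12·(x - 1)² + 7·(x - 1)³.
With (x - 1) = 1/3: s(4/3) = 124/27.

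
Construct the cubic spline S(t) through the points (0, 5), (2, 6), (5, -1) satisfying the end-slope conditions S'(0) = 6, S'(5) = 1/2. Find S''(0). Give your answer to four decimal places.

-7.6500

Let M_i = S''(x_i). Step sizes h_i = 2, 3; slopes of the chords Δ_i = (y_(i+1) - y_i)/h_i = 1/2, -7/3.
  2·M_0 + 10·M_1 + 3·M_2 = 6(Δ_1 - Δ_0) = -17
Clamped end conditions give two more equations: 2h_0·M_0 + h_0·M_1 = 6(Δ_0 - S'(0)) = -33 and h_1·M_1 + 2h_1·M_2 = 6(S'(5) - Δ_1) = 17.
Hence M_0 = -153/20, M_1 = -6/5, M_2 = 103/30.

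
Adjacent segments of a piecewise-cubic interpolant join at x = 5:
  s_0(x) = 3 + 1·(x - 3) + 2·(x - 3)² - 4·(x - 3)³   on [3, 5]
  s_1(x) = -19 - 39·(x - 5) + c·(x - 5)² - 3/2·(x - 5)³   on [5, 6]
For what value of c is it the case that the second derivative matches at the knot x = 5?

s_0''(x) = 4 - 24·(x - 3), so s_0''(5) = -44. On the right, s_1''(5) = 2c, so c = -22.

-22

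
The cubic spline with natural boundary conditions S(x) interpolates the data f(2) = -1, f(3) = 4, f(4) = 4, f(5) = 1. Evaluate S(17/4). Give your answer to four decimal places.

3.4031

Put σ_i = S'' at the i-th knot. Here h = (1, 1, 1) and Δ = (5, 0, -3), so the interior equations h_(i-1)·σ_(i-1) + 2(h_(i-1)+h_i)·σ_i + h_i·σ_(i+1) = 6(Δ_i − Δ_(i-1)) read
  1·σ_0 + 4·σ_1 + 1·σ_2 = 6(Δ_1 - Δ_0) = -30
  1·σ_1 + 4·σ_2 + 1·σ_3 = 6(Δ_2 - Δ_1) = -18
Natural end conditions: σ_0 = σ_3 = 0.
Solving the tridiagonal system: σ_0 = 0, σ_1 = -34/5, σ_2 = -14/5, σ_3 = 0.
On [4, 5], S(x) = 4 - 31/15·(x - 4) - 7/5·(x - 4)² + 7/15·(x - 4)³.
With (x - 4) = 1/4: S(17/4) = 1089/320.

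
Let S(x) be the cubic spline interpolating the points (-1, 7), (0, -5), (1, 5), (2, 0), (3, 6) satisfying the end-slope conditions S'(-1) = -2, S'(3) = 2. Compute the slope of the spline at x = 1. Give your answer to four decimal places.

4.5000

Put σ_i = S'' at the i-th knot. Here h = (1, 1, 1, 1) and Δ = (-12, 10, -5, 6), so the interior equations h_(i-1)·σ_(i-1) + 2(h_(i-1)+h_i)·σ_i + h_i·σ_(i+1) = 6(Δ_i − Δ_(i-1)) read
  1·σ_0 + 4·σ_1 + 1·σ_2 = 6(Δ_1 - Δ_0) = 132
  1·σ_1 + 4·σ_2 + 1·σ_3 = 6(Δ_2 - Δ_1) = -90
  1·σ_2 + 4·σ_3 + 1·σ_4 = 6(Δ_3 - Δ_2) = 66
Clamped end conditions give two more equations: 2h_0·σ_0 + h_0·σ_1 = 6(Δ_0 - S'(-1)) = -60 and h_3·σ_3 + 2h_3·σ_4 = 6(S'(3) - Δ_3) = -24.
Solving: σ_0 = -239/4, σ_1 = 119/2, σ_2 = -185/4, σ_3 = 71/2, σ_4 = -119/4.
On [1, 2], S'(x) = b_2 + 2c_2·(x - 1) + 3d_2·(x - 1)² with b_2 = Δ_2 - h_2(2σ_2 + σ_3)/6 = 9/2, c_2 = σ_2/2 = -185/8, d_2 = (σ_3 - σ_2)/(6h_2) = 109/8. So S'(1) = 9/2.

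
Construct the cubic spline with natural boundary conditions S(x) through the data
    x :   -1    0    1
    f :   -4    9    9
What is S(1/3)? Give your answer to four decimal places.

Put M_i = S'' at the i-th knot. Here h = (1, 1) and Δ = (13, 0), so the interior equations h_(i-1)·M_(i-1) + 2(h_(i-1)+h_i)·M_i + h_i·M_(i+1) = 6(Δ_i − Δ_(i-1)) read
  1·M_0 + 4·M_1 + 1·M_2 = 6(Δ_1 - Δ_0) = -78
Natural end conditions: M_0 = M_2 = 0.
Hence M_0 = 0, M_1 = -39/2, M_2 = 0.
On [0, 1], S(x) = 9 + 13/2·x - 39/4·x² + 13/4·x³.
With x = 1/3: S(1/3) = 551/54.

10.2037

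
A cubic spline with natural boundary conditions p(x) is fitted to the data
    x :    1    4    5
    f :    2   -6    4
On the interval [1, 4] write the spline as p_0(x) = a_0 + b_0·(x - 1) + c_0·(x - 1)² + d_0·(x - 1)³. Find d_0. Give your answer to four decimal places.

Put σ_i = p'' at the i-th knot. Here h = (3, 1) and Δ = (-8/3, 10), so the interior equations h_(i-1)·σ_(i-1) + 2(h_(i-1)+h_i)·σ_i + h_i·σ_(i+1) = 6(Δ_i − Δ_(i-1)) read
  3·σ_0 + 8·σ_1 + 1·σ_2 = 6(Δ_1 - Δ_0) = 76
Natural end conditions: σ_0 = σ_2 = 0.
Hence σ_0 = 0, σ_1 = 19/2, σ_2 = 0.
On [1, 4], with p_0(x) = a_0 + b_0·(x - 1) + c_0·(x - 1)² + d_0·(x - 1)³: c_0 = σ_0/2 = 0, d_0 = (σ_1 - σ_0)/(6h_0) = 19/36, b_0 = Δ_0 - h_0(2σ_0 + σ_1)/6 = -89/12.

0.5278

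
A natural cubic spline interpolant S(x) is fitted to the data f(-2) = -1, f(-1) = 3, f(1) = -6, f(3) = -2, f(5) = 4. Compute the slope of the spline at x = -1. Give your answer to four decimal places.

0.2805

With σ_i denoting the second derivative at x_i, h_i = 1, 2, 2, 2, and Δ_i = (y_(i+1) − y_i)/h_i = 4, -9/2, 2, 3:
  1·σ_0 + 6·σ_1 + 2·σ_2 = 6(Δ_1 - Δ_0) = -51
  2·σ_1 + 8·σ_2 + 2·σ_3 = 6(Δ_2 - Δ_1) = 39
  2·σ_2 + 8·σ_3 + 2·σ_4 = 6(Δ_3 - Δ_2) = 6
Natural end conditions: σ_0 = σ_4 = 0.
Solving the tridiagonal system: σ_0 = 0, σ_1 = -915/82, σ_2 = 327/41, σ_3 = -51/41, σ_4 = 0.
On [-1, 1], S'(x) = b_1 + 2c_1·(x + 1) + 3d_1·(x + 1)² with b_1 = Δ_1 - h_1(2σ_1 + σ_2)/6 = 23/82, c_1 = σ_1/2 = -915/164, d_1 = (σ_2 - σ_1)/(6h_1) = 523/328. So S'(-1) = 23/82.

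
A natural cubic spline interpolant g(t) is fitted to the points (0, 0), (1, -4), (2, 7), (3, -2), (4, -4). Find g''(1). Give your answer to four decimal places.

33.4286

Write M_i for g''(x_i). With h_i = 1, 1, 1, 1 and divided differences Δ_i = -4, 11, -9, -2, the continuity of g' gives the tridiagonal system
  1·M_0 + 4·M_1 + 1·M_2 = 6(Δ_1 - Δ_0) = 90
  1·M_1 + 4·M_2 + 1·M_3 = 6(Δ_2 - Δ_1) = -120
  1·M_2 + 4·M_3 + 1·M_4 = 6(Δ_3 - Δ_2) = 42
Natural end conditions: M_0 = M_4 = 0.
Forward elimination and back-substitution give M_0 = 0, M_1 = 234/7, M_2 = -306/7, M_3 = 150/7, M_4 = 0.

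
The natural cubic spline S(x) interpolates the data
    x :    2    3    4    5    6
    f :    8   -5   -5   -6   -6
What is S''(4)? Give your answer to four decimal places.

-7.7143

Let σ_i = S''(x_i). Step sizes h_i = 1, 1, 1, 1; slopes of the chords Δ_i = (y_(i+1) - y_i)/h_i = -13, 0, -1, 0.
  1·σ_0 + 4·σ_1 + 1·σ_2 = 6(Δ_1 - Δ_0) = 78
  1·σ_1 + 4·σ_2 + 1·σ_3 = 6(Δ_2 - Δ_1) = -6
  1·σ_2 + 4·σ_3 + 1·σ_4 = 6(Δ_3 - Δ_2) = 6
Natural end conditions: σ_0 = σ_4 = 0.
Forward elimination and back-substitution give σ_0 = 0, σ_1 = 150/7, σ_2 = -54/7, σ_3 = 24/7, σ_4 = 0.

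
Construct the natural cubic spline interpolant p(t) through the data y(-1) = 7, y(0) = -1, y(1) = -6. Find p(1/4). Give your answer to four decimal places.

With σ_i denoting the second derivative at x_i, h_i = 1, 1, and Δ_i = (y_(i+1) − y_i)/h_i = -8, -5:
  1·σ_0 + 4·σ_1 + 1·σ_2 = 6(Δ_1 - Δ_0) = 18
Natural end conditions: σ_0 = σ_2 = 0.
Hence σ_0 = 0, σ_1 = 9/2, σ_2 = 0.
On [0, 1], p(t) = -1 - 13/2·t + 9/4·t² - 3/4·t³.
With t = 1/4: p(1/4) = -639/256.

-2.4961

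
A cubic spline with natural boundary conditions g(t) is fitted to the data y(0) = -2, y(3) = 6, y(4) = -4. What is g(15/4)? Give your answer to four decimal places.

-1.1289

Put m_i = g'' at the i-th knot. Here h = (3, 1) and Δ = (8/3, -10), so the interior equations h_(i-1)·m_(i-1) + 2(h_(i-1)+h_i)·m_i + h_i·m_(i+1) = 6(Δ_i − Δ_(i-1)) read
  3·m_0 + 8·m_1 + 1·m_2 = 6(Δ_1 - Δ_0) = -76
Natural end conditions: m_0 = m_2 = 0.
Hence m_0 = 0, m_1 = -19/2, m_2 = 0.
On [3, 4], g(t) = 6 - 41/6·(t - 3) - 19/4·(t - 3)² + 19/12·(t - 3)³.
With (t - 3) = 3/4: g(15/4) = -289/256.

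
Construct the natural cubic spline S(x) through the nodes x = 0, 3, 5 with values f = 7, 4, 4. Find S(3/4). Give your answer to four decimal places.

Let m_i = S''(x_i). Step sizes h_i = 3, 2; slopes of the chords Δ_i = (y_(i+1) - y_i)/h_i = -1, 0.
  3·m_0 + 10·m_1 + 2·m_2 = 6(Δ_1 - Δ_0) = 6
Natural end conditions: m_0 = m_2 = 0.
Solving: m_0 = 0, m_1 = 3/5, m_2 = 0.
On [0, 3], S(x) = 7 - 13/10·x + 0·x² + 1/30·x³.
With x = 3/4: S(3/4) = 773/128.

6.0391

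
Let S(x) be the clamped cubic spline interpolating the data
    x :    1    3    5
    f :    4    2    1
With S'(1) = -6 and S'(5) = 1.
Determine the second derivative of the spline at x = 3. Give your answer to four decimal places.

Let σ_i = S''(x_i). Step sizes h_i = 2, 2; slopes of the chords Δ_i = (y_(i+1) - y_i)/h_i = -1, -1/2.
  2·σ_0 + 8·σ_1 + 2·σ_2 = 6(Δ_1 - Δ_0) = 3
Clamped end conditions give two more equations: 2h_0·σ_0 + h_0·σ_1 = 6(Δ_0 - S'(1)) = 30 and h_1·σ_1 + 2h_1·σ_2 = 6(S'(5) - Δ_1) = 9.
Hence σ_0 = 71/8, σ_1 = -11/4, σ_2 = 29/8.

-2.7500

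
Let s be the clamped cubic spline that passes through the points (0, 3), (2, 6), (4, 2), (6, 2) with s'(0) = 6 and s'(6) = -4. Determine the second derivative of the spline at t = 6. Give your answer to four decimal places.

Put σ_i = s'' at the i-th knot. Here h = (2, 2, 2) and Δ = (3/2, -2, 0), so the interior equations h_(i-1)·σ_(i-1) + 2(h_(i-1)+h_i)·σ_i + h_i·σ_(i+1) = 6(Δ_i − Δ_(i-1)) read
  2·σ_0 + 8·σ_1 + 2·σ_2 = 6(Δ_1 - Δ_0) = -21
  2·σ_1 + 8·σ_2 + 2·σ_3 = 6(Δ_2 - Δ_1) = 12
Clamped end conditions give two more equations: 2h_0·σ_0 + h_0·σ_1 = 6(Δ_0 - s'(0)) = -27 and h_2·σ_2 + 2h_2·σ_3 = 6(s'(6) - Δ_2) = -24.
Solving: σ_0 = -169/30, σ_1 = -67/30, σ_2 = 61/15, σ_3 = -241/30.

-8.0333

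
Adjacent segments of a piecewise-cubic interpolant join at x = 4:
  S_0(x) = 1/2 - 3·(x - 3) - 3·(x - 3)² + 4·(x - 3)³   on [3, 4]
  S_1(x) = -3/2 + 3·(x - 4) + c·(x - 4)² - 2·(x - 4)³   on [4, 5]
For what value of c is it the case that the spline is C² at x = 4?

9

S_0''(x) = -6 + 24·(x - 3), so S_0''(4) = 18. On the right, S_1''(4) = 2c, so c = 9.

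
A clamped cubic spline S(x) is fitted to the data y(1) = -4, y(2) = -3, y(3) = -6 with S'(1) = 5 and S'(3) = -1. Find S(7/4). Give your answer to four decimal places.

-2.5703

Put M_i = S'' at the i-th knot. Here h = (1, 1) and Δ = (1, -3), so the interior equations h_(i-1)·M_(i-1) + 2(h_(i-1)+h_i)·M_i + h_i·M_(i+1) = 6(Δ_i − Δ_(i-1)) read
  1·M_0 + 4·M_1 + 1·M_2 = 6(Δ_1 - Δ_0) = -24
Clamped end conditions give two more equations: 2h_0·M_0 + h_0·M_1 = 6(Δ_0 - S'(1)) = -24 and h_1·M_1 + 2h_1·M_2 = 6(S'(3) - Δ_1) = 12.
Solving the tridiagonal system: M_0 = -9, M_1 = -6, M_2 = 9.
On [1, 2], S(x) = -4 + 5·(x - 1) - 9/2·(x - 1)² + 1/2·(x - 1)³.
With (x - 1) = 3/4: S(7/4) = -329/128.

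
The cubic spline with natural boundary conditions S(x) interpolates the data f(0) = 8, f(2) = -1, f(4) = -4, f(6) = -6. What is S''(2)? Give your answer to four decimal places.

Let M_i = S''(x_i). Step sizes h_i = 2, 2, 2; slopes of the chords Δ_i = (y_(i+1) - y_i)/h_i = -9/2, -3/2, -1.
  2·M_0 + 8·M_1 + 2·M_2 = 6(Δ_1 - Δ_0) = 18
  2·M_1 + 8·M_2 + 2·M_3 = 6(Δ_2 - Δ_1) = 3
Natural end conditions: M_0 = M_3 = 0.
Solving: M_0 = 0, M_1 = 23/10, M_2 = -1/5, M_3 = 0.

2.3000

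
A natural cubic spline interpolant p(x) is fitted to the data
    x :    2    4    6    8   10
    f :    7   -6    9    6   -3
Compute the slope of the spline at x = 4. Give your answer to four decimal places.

2.1786

Let σ_i = p''(x_i). Step sizes h_i = 2, 2, 2, 2; slopes of the chords Δ_i = (y_(i+1) - y_i)/h_i = -13/2, 15/2, -3/2, -9/2.
  2·σ_0 + 8·σ_1 + 2·σ_2 = 6(Δ_1 - Δ_0) = 84
  2·σ_1 + 8·σ_2 + 2·σ_3 = 6(Δ_2 - Δ_1) = -54
  2·σ_2 + 8·σ_3 + 2·σ_4 = 6(Δ_3 - Δ_2) = -18
Natural end conditions: σ_0 = σ_4 = 0.
Forward elimination and back-substitution give σ_0 = 0, σ_1 = 729/56, σ_2 = -141/14, σ_3 = 15/56, σ_4 = 0.
On [4, 6], p'(x) = b_1 + 2c_1·(x - 4) + 3d_1·(x - 4)² with b_1 = Δ_1 - h_1(2σ_1 + σ_2)/6 = 61/28, c_1 = σ_1/2 = 729/112, d_1 = (σ_2 - σ_1)/(6h_1) = -431/224. So p'(4) = 61/28.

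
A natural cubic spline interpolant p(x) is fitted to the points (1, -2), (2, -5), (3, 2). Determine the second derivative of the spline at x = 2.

15

Let M_i = p''(x_i). Step sizes h_i = 1, 1; slopes of the chords Δ_i = (y_(i+1) - y_i)/h_i = -3, 7.
  1·M_0 + 4·M_1 + 1·M_2 = 6(Δ_1 - Δ_0) = 60
Natural end conditions: M_0 = M_2 = 0.
Forward elimination and back-substitution give M_0 = 0, M_1 = 15, M_2 = 0.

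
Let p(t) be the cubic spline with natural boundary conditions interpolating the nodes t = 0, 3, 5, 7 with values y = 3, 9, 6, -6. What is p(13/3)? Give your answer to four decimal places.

8.0370

With σ_i denoting the second derivative at x_i, h_i = 3, 2, 2, and Δ_i = (y_(i+1) − y_i)/h_i = 2, -3/2, -6:
  3·σ_0 + 10·σ_1 + 2·σ_2 = 6(Δ_1 - Δ_0) = -21
  2·σ_1 + 8·σ_2 + 2·σ_3 = 6(Δ_2 - Δ_1) = -27
Natural end conditions: σ_0 = σ_3 = 0.
Solving: σ_0 = 0, σ_1 = -3/2, σ_2 = -3, σ_3 = 0.
On [3, 5], p(t) = 9 + 1/2·(t - 3) - 3/4·(t - 3)² - 1/8·(t - 3)³.
With (t - 3) = 4/3: p(13/3) = 217/27.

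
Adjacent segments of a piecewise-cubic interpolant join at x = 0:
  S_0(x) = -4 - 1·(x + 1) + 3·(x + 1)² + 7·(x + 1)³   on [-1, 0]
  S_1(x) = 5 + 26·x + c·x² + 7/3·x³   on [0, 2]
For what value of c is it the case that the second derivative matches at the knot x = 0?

S_0''(x) = 6 + 42·(x + 1), so S_0''(0) = 48. On the right, S_1''(0) = 2c, so c = 24.

24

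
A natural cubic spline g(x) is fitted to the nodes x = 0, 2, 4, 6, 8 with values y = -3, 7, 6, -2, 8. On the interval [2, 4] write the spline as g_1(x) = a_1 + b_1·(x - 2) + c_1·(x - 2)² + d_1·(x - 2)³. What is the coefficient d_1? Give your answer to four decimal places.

-0.0469

Put m_i = g'' at the i-th knot. Here h = (2, 2, 2, 2) and Δ = (5, -1/2, -4, 5), so the interior equations h_(i-1)·m_(i-1) + 2(h_(i-1)+h_i)·m_i + h_i·m_(i+1) = 6(Δ_i − Δ_(i-1)) read
  2·m_0 + 8·m_1 + 2·m_2 = 6(Δ_1 - Δ_0) = -33
  2·m_1 + 8·m_2 + 2·m_3 = 6(Δ_2 - Δ_1) = -21
  2·m_2 + 8·m_3 + 2·m_4 = 6(Δ_3 - Δ_2) = 54
Natural end conditions: m_0 = m_4 = 0.
Hence m_0 = 0, m_1 = -51/16, m_2 = -15/4, m_3 = 123/16, m_4 = 0.
On [2, 4], with g_1(x) = a_1 + b_1·(x - 2) + c_1·(x - 2)² + d_1·(x - 2)³: c_1 = m_1/2 = -51/32, d_1 = (m_2 - m_1)/(6h_1) = -3/64, b_1 = Δ_1 - h_1(2m_1 + m_2)/6 = 23/8.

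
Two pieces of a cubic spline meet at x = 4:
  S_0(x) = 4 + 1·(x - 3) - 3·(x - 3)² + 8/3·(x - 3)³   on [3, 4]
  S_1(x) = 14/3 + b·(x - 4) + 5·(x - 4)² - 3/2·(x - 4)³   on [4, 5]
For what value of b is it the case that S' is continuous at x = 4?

S_0'(x) = 1 - 6·(x - 3) + 8·(x - 3)², so S_0'(4) = 3. On the right, S_1'(4) = b, so b = 3.

3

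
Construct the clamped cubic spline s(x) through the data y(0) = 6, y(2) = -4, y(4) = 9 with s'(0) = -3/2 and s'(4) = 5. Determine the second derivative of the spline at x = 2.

With M_i denoting the second derivative at x_i, h_i = 2, 2, and Δ_i = (y_(i+1) − y_i)/h_i = -5, 13/2:
  2·M_0 + 8·M_1 + 2·M_2 = 6(Δ_1 - Δ_0) = 69
Clamped end conditions give two more equations: 2h_0·M_0 + h_0·M_1 = 6(Δ_0 - s'(0)) = -21 and h_1·M_1 + 2h_1·M_2 = 6(s'(4) - Δ_1) = -9.
Solving the tridiagonal system: M_0 = -49/4, M_1 = 14, M_2 = -37/4.

14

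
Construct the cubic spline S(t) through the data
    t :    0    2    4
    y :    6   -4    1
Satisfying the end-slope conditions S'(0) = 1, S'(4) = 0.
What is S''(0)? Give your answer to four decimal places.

Put σ_i = S'' at the i-th knot. Here h = (2, 2) and Δ = (-5, 5/2), so the interior equations h_(i-1)·σ_(i-1) + 2(h_(i-1)+h_i)·σ_i + h_i·σ_(i+1) = 6(Δ_i − Δ_(i-1)) read
  2·σ_0 + 8·σ_1 + 2·σ_2 = 6(Δ_1 - Δ_0) = 45
Clamped end conditions give two more equations: 2h_0·σ_0 + h_0·σ_1 = 6(Δ_0 - S'(0)) = -36 and h_1·σ_1 + 2h_1·σ_2 = 6(S'(4) - Δ_1) = -15.
Solving the tridiagonal system: σ_0 = -119/8, σ_1 = 47/4, σ_2 = -77/8.

-14.8750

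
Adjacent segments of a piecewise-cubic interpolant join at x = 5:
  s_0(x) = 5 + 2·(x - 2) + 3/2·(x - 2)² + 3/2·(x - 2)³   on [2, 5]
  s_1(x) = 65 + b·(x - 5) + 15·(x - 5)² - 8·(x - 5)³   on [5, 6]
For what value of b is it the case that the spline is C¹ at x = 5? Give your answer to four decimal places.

51.5000

s_0'(x) = 2 + 3·(x - 2) + 9/2·(x - 2)², so s_0'(5) = 103/2. On the right, s_1'(5) = b, so b = 103/2.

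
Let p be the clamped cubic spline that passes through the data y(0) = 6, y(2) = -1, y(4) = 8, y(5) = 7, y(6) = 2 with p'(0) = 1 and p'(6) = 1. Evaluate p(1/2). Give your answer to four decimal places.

Let M_i = p''(x_i). Step sizes h_i = 2, 2, 1, 1; slopes of the chords Δ_i = (y_(i+1) - y_i)/h_i = -7/2, 9/2, -1, -5.
  2·M_0 + 8·M_1 + 2·M_2 = 6(Δ_1 - Δ_0) = 48
  2·M_1 + 6·M_2 + 1·M_3 = 6(Δ_2 - Δ_1) = -33
  1·M_2 + 4·M_3 + 1·M_4 = 6(Δ_3 - Δ_2) = -24
Clamped end conditions give two more equations: 2h_0·M_0 + h_0·M_1 = 6(Δ_0 - p'(0)) = -27 and h_3·M_3 + 2h_3·M_4 = 6(p'(6) - Δ_3) = 36.
Hence M_0 = -171/14, M_1 = 153/14, M_2 = -15/2, M_3 = -69/7, M_4 = 321/14.
On [0, 2], p(x) = 6 + 1·x - 171/28·x² + 27/14·x³.
With x = 1/2: p(1/2) = 73/14.

5.2143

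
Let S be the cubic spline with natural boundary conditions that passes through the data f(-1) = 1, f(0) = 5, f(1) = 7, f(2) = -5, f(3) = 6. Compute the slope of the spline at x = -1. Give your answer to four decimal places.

With σ_i denoting the second derivative at x_i, h_i = 1, 1, 1, 1, and Δ_i = (y_(i+1) − y_i)/h_i = 4, 2, -12, 11:
  1·σ_0 + 4·σ_1 + 1·σ_2 = 6(Δ_1 - Δ_0) = -12
  1·σ_1 + 4·σ_2 + 1·σ_3 = 6(Δ_2 - Δ_1) = -84
  1·σ_2 + 4·σ_3 + 1·σ_4 = 6(Δ_3 - Δ_2) = 138
Natural end conditions: σ_0 = σ_4 = 0.
Solving the tridiagonal system: σ_0 = 0, σ_1 = 21/4, σ_2 = -33, σ_3 = 171/4, σ_4 = 0.
On [-1, 0], S'(x) = b_0 + 2c_0·(x + 1) + 3d_0·(x + 1)² with b_0 = Δ_0 - h_0(2σ_0 + σ_1)/6 = 25/8, c_0 = σ_0/2 = 0, d_0 = (σ_1 - σ_0)/(6h_0) = 7/8. So S'(-1) = 25/8.

3.1250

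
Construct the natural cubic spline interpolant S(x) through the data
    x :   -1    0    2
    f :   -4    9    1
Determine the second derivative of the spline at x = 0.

With M_i denoting the second derivative at x_i, h_i = 1, 2, and Δ_i = (y_(i+1) − y_i)/h_i = 13, -4:
  1·M_0 + 6·M_1 + 2·M_2 = 6(Δ_1 - Δ_0) = -102
Natural end conditions: M_0 = M_2 = 0.
Hence M_0 = 0, M_1 = -17, M_2 = 0.

-17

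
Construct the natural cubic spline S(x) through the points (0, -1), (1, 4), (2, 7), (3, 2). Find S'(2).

-1

Let M_i = S''(x_i). Step sizes h_i = 1, 1, 1; slopes of the chords Δ_i = (y_(i+1) - y_i)/h_i = 5, 3, -5.
  1·M_0 + 4·M_1 + 1·M_2 = 6(Δ_1 - Δ_0) = -12
  1·M_1 + 4·M_2 + 1·M_3 = 6(Δ_2 - Δ_1) = -48
Natural end conditions: M_0 = M_3 = 0.
Hence M_0 = 0, M_1 = 0, M_2 = -12, M_3 = 0.
On [2, 3], S'(x) = b_2 + 2c_2·(x - 2) + 3d_2·(x - 2)² with b_2 = Δ_2 - h_2(2M_2 + M_3)/6 = -1, c_2 = M_2/2 = -6, d_2 = (M_3 - M_2)/(6h_2) = 2. So S'(2) = -1.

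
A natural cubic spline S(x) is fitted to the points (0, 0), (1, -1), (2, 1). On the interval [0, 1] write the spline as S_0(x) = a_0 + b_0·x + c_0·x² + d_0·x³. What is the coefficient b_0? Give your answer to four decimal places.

With m_i denoting the second derivative at x_i, h_i = 1, 1, and Δ_i = (y_(i+1) − y_i)/h_i = -1, 2:
  1·m_0 + 4·m_1 + 1·m_2 = 6(Δ_1 - Δ_0) = 18
Natural end conditions: m_0 = m_2 = 0.
Solving: m_0 = 0, m_1 = 9/2, m_2 = 0.
On [0, 1], with S_0(x) = a_0 + b_0·x + c_0·x² + d_0·x³: c_0 = m_0/2 = 0, d_0 = (m_1 - m_0)/(6h_0) = 3/4, b_0 = Δ_0 - h_0(2m_0 + m_1)/6 = -7/4.

-1.7500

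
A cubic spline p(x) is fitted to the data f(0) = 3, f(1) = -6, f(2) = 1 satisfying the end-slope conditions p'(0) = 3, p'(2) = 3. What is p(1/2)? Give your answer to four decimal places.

Put m_i = p'' at the i-th knot. Here h = (1, 1) and Δ = (-9, 7), so the interior equations h_(i-1)·m_(i-1) + 2(h_(i-1)+h_i)·m_i + h_i·m_(i+1) = 6(Δ_i − Δ_(i-1)) read
  1·m_0 + 4·m_1 + 1·m_2 = 6(Δ_1 - Δ_0) = 96
Clamped end conditions give two more equations: 2h_0·m_0 + h_0·m_1 = 6(Δ_0 - p'(0)) = -72 and h_1·m_1 + 2h_1·m_2 = 6(p'(2) - Δ_1) = -24.
Solving: m_0 = -60, m_1 = 48, m_2 = -36.
On [0, 1], p(x) = 3 + 3·x - 30·x² + 18·x³.
With x = 1/2: p(1/2) = -3/4.

-0.7500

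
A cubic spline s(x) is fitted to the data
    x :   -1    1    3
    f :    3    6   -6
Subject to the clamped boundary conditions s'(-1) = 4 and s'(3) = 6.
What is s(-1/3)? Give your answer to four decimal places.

5.8333

With σ_i denoting the second derivative at x_i, h_i = 2, 2, and Δ_i = (y_(i+1) − y_i)/h_i = 3/2, -6:
  2·σ_0 + 8·σ_1 + 2·σ_2 = 6(Δ_1 - Δ_0) = -45
Clamped end conditions give two more equations: 2h_0·σ_0 + h_0·σ_1 = 6(Δ_0 - s'(-1)) = -15 and h_1·σ_1 + 2h_1·σ_2 = 6(s'(3) - Δ_1) = 72.
Solving: σ_0 = 19/8, σ_1 = -49/4, σ_2 = 193/8.
On [-1, 1], s(x) = 3 + 4·(x + 1) + 19/16·(x + 1)² - 39/32·(x + 1)³.
With (x + 1) = 2/3: s(-1/3) = 35/6.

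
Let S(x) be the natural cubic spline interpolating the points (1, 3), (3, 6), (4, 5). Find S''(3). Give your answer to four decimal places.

-2.5000

With σ_i denoting the second derivative at x_i, h_i = 2, 1, and Δ_i = (y_(i+1) − y_i)/h_i = 3/2, -1:
  2·σ_0 + 6·σ_1 + 1·σ_2 = 6(Δ_1 - Δ_0) = -15
Natural end conditions: σ_0 = σ_2 = 0.
Forward elimination and back-substitution give σ_0 = 0, σ_1 = -5/2, σ_2 = 0.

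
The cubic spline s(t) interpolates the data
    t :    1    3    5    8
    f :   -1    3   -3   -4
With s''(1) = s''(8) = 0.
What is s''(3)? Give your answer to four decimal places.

-4.3684

Write σ_i for s''(x_i). With h_i = 2, 2, 3 and divided differences Δ_i = 2, -3, -1/3, the continuity of s' gives the tridiagonal system
  2·σ_0 + 8·σ_1 + 2·σ_2 = 6(Δ_1 - Δ_0) = -30
  2·σ_1 + 10·σ_2 + 3·σ_3 = 6(Δ_2 - Δ_1) = 16
Natural end conditions: σ_0 = σ_3 = 0.
Hence σ_0 = 0, σ_1 = -83/19, σ_2 = 47/19, σ_3 = 0.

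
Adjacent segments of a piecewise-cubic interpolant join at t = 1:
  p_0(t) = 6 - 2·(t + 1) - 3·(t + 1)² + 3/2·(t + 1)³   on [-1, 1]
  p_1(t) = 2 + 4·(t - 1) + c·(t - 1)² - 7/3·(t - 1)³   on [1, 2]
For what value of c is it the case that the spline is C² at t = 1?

6

p_0''(t) = -6 + 9·(t + 1), so p_0''(1) = 12. On the right, p_1''(1) = 2c, so c = 6.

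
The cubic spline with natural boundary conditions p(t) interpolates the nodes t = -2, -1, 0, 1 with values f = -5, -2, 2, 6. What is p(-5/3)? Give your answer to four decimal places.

Write M_i for p''(x_i). With h_i = 1, 1, 1 and divided differences Δ_i = 3, 4, 4, the continuity of p' gives the tridiagonal system
  1·M_0 + 4·M_1 + 1·M_2 = 6(Δ_1 - Δ_0) = 6
  1·M_1 + 4·M_2 + 1·M_3 = 6(Δ_2 - Δ_1) = 0
Natural end conditions: M_0 = M_3 = 0.
Solving: M_0 = 0, M_1 = 8/5, M_2 = -2/5, M_3 = 0.
On [-2, -1], p(t) = -5 + 41/15·(t + 2) + 0·(t + 2)² + 4/15·(t + 2)³.
With (t + 2) = 1/3: p(-5/3) = -1652/405.

-4.0790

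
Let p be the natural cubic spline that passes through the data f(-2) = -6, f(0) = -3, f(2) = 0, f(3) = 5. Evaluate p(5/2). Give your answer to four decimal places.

2.2614

With M_i denoting the second derivative at x_i, h_i = 2, 2, 1, and Δ_i = (y_(i+1) − y_i)/h_i = 3/2, 3/2, 5:
  2·M_0 + 8·M_1 + 2·M_2 = 6(Δ_1 - Δ_0) = 0
  2·M_1 + 6·M_2 + 1·M_3 = 6(Δ_2 - Δ_1) = 21
Natural end conditions: M_0 = M_3 = 0.
Solving: M_0 = 0, M_1 = -21/22, M_2 = 42/11, M_3 = 0.
On [2, 3], p(t) = 0 + 41/11·(t - 2) + 21/11·(t - 2)² - 7/11·(t - 2)³.
With (t - 2) = 1/2: p(5/2) = 199/88.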